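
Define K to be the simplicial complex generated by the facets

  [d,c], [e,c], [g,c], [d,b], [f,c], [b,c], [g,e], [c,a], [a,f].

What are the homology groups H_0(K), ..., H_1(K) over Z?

Fix the vertex order a < b < c < d < e < f < g and write every simplex with vertices in increasing order. Then dim K = 1 and the simplices of K are:

  0-simplices (7): a, b, c, d, e, f, g
  1-simplices (9): ac, af, bc, bd, cd, ce, cf, cg, eg

so the chain groups are C_0 ≅ Z^7, C_1 ≅ Z^9.

∂_1: C_1 → C_0 is given by ∂[p,q] = [q] − [p]. For instance
  ∂cg = g − c.
The 7×9 boundary matrix has rank 6 and Smith normal form diag(1,1,1,1,1,1).

From H_k ≅ ker(∂_k) / im(∂_{k+1}) we obtain:

  H_0: rank C_0 − rank ∂_1 = 7 − 6 = 1, and the invariant factors of ∂_1 are all 1, so H_0 ≅ Z.
  H_1: rank ker ∂_1 − rank ∂_2 = (9 − 6) − 0 = 3, and there is no ∂_2, so H_1 ≅ Z^3.

H_0 ≅ Z,  H_1 ≅ Z^3.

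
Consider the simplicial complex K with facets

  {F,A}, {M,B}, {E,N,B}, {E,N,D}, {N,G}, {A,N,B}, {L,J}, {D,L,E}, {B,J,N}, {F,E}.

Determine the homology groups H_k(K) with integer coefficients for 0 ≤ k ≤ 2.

H_0 ≅ Z,  H_1 ≅ Z^2,  H_2 = 0.

We work with the vertex ordering A < B < D < E < F < G < J < L < M < N. The simplices of K, each written with vertices in increasing order, are:

  0-simplices (10): A, B, D, E, F, G, J, L, M, N
  1-simplices (16): AB, AF, AN, BE, BJ, BM, BN, DE, DL, DN, EF, EL, EN, GN, JL, JN
  2-simplices (5): ABN, BEN, BJN, DEL, DEN

Hence C_0 ≅ Z^10, C_1 ≅ Z^16, C_2 ≅ Z^5.

Boundary ∂_1: C_1 → C_0 is given by ∂[p,q] = [q] − [p].
The resulting 10×16 matrix has rank 9, and its Smith normal form has invariant factors (1,1,1,1,1,1,1,1,1).

Boundary ∂_2: C_2 → C_1 sends each 2-simplex [p,q,r] to [q,r] − [p,r] + [p,q]. For instance
  ∂BEN = EN − BN + BE,
  ∂BJN = JN − BN + BJ.
This gives a 16×5 integer matrix of rank 5; reducing to Smith normal form yields diagonal entries (1,1,1,1,1).

Reading off H_k = ker ∂_k / im ∂_{k+1}:

  H_0: rank C_0 − rank ∂_1 = 10 − 9 = 1, and the invariant factors of ∂_1 are all 1, so H_0 ≅ Z.
  H_1: rank ker ∂_1 − rank ∂_2 = (16 − 9) − 5 = 2, and the invariant factors of ∂_2 are all 1, so H_1 ≅ Z^2.
  H_2: rank ker ∂_2 − rank ∂_3 = (5 − 5) − 0 = 0, and there is no ∂_3, so H_2 ≅ 0.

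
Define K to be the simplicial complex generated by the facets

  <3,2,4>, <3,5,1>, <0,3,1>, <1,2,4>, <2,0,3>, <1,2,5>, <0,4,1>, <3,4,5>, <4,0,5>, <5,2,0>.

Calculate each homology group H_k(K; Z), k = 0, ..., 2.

H_0 = Z,  H_1 = Z/2Z,  H_2 = 0.

We work with the vertex ordering 0 < 1 < 2 < 3 < 4 < 5. The simplices of K, each written with vertices in increasing order, are:

  0-simplices (6): [0], [1], [2], [3], [4], [5]
  1-simplices (15): [0,1], [0,2], [0,3], [0,4], [0,5], [1,2], [1,3], [1,4], [1,5], [2,3], [2,4], [2,5], [3,4], [3,5], [4,5]
  2-simplices (10): [0,1,3], [0,1,4], [0,2,3], [0,2,5], [0,4,5], [1,2,4], [1,2,5], [1,3,5], [2,3,4], [3,4,5]

giving chain groups C_0 ≅ Z^6, C_1 ≅ Z^15, C_2 ≅ Z^10.

The boundary map ∂_1: C_1 → C_0 is given by ∂[p,q] = [q] − [p].
As a 6×15 matrix over Z this has rank 5, with invariant factors (1,1,1,1,1).

Boundary ∂_2: C_2 → C_1 acts by ∂[p,q,r] = [q,r] − [p,r] + [p,q]. For instance
  ∂[1,3,5] = [3,5] − [1,5] + [1,3],
  ∂[0,4,5] = [4,5] − [0,5] + [0,4].
The 15×10 boundary matrix has rank 10 and Smith normal form diag(1,1,1,1,1,1,1,1,1,2).

From H_k ≅ ker(∂_k) / im(∂_{k+1}) we obtain:

  H_0: rank C_0 − rank ∂_1 = 6 − 5 = 1, and the invariant factors of ∂_1 are all 1, so H_0 = Z.
  H_1: rank ker ∂_1 − rank ∂_2 = (15 − 5) − 10 = 0, and ∂_2 has invariant factor 2 > 1, so H_1 = Z/2Z.
  H_2: rank ker ∂_2 − rank ∂_3 = (10 − 10) − 0 = 0, and there is no ∂_3, so H_2 = 0.

As a check, the Euler characteristic is 6 − 15 + 10 = 1, which agrees with 1 − 0 + 0 = 1.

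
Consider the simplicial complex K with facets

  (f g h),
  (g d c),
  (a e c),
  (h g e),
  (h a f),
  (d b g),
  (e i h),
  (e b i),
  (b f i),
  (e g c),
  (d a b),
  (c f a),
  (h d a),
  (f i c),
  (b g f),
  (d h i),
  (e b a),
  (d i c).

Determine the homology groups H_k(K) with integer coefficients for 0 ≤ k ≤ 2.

H_0 = Z,  H_1 = Z^2,  H_2 = Z.

Order the vertices as a < b < c < d < e < f < g < h < i. Listing each simplex with vertices in this order, K has dimension 2 with simplices:

  0-simplices (9): a, b, c, d, e, f, g, h, i
  1-simplices (27): ab, ac, ad, ae, af, ah, bd, be, bf, bg, bi, cd, ce, cf, cg, ci, dg, dh, di, eg, eh, ei, fg, fh, fi, gh, hi
  2-simplices (18): abd, abe, ace, acf, adh, afh, bdg, bei, bfg, bfi, cdg, cdi, ceg, cfi, dhi, egh, ehi, fgh

giving chain groups C_0 ≅ Z^9, C_1 ≅ Z^27, C_2 ≅ Z^18.

The boundary map ∂_1: C_1 → C_0 maps an edge to its endpoints' difference, ∂[p,q] = q − p.
As a 9×27 matrix over Z this has rank 8, with invariant factors (1,1,1,1,1,1,1,1).

Boundary ∂_2: C_2 → C_1 sends each 2-simplex [p,q,r] to [q,r] − [p,r] + [p,q]. For instance
  ∂ceg = eg − cg + ce,
  ∂egh = gh − eh + eg.
The 27×18 boundary matrix has rank 17 and Smith normal form diag(1,1,1,1,1,1,1,1,1,1,1,1,1,1,1,1,1).

From H_k ≅ ker(∂_k) / im(∂_{k+1}) we obtain:

  H_0: rank C_0 − rank ∂_1 = 9 − 8 = 1, and the invariant factors of ∂_1 are all 1, so H_0 = Z.
  H_1: rank ker ∂_1 − rank ∂_2 = (27 − 8) − 17 = 2, and the invariant factors of ∂_2 are all 1, so H_1 = Z^2.
  H_2: rank ker ∂_2 − rank ∂_3 = (18 − 17) − 0 = 1, and there is no ∂_3, so H_2 = Z.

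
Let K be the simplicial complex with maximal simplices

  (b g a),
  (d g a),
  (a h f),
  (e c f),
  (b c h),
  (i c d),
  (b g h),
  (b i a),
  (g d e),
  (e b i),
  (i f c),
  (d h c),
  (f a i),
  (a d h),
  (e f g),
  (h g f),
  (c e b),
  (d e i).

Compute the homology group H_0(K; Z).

H_0 = Z.

Fix the vertex order a < b < c < d < e < f < g < h < i and write every simplex with vertices in increasing order. Then dim K = 2 and the simplices of K are:

  0-simplices (9): a, b, c, d, e, f, g, h, i
  1-simplices (27): ab, ad, af, ag, ah, ai, bc, be, bg, bh, bi, cd, ce, cf, ch, ci, de, dg, dh, di, ef, eg, ei, fg, fh, fi, gh
  2-simplices (18): abg, abi, adg, adh, afh, afi, bce, bch, bei, bgh, cdh, cdi, cef, cfi, deg, dei, efg, fgh

giving chain groups C_0 ≅ Z^9, C_1 ≅ Z^27, C_2 ≅ Z^18.

∂_1: C_1 → C_0 is given by ∂[p,q] = [q] − [p].
This gives a 9×27 integer matrix of rank 8; reducing to Smith normal form yields diagonal entries (1,1,1,1,1,1,1,1).

The boundary map ∂_2: C_2 → C_1 maps a triangle to the signed sum of its edges. For instance
  ∂afh = fh − ah + af,
  ∂adh = dh − ah + ad.
The resulting 27×18 matrix has rank 18, and its Smith normal form has invariant factors (1,1,1,1,1,1,1,1,1,1,1,1,1,1,1,1,1,2).

Computing H_k = (kernel of ∂_k) / (image of ∂_{k+1}):

  H_0: rank C_0 − rank ∂_1 = 9 − 8 = 1, and the invariant factors of ∂_1 are all 1, so H_0 ≅ Z.

(K is a triangulation of the Klein bottle.)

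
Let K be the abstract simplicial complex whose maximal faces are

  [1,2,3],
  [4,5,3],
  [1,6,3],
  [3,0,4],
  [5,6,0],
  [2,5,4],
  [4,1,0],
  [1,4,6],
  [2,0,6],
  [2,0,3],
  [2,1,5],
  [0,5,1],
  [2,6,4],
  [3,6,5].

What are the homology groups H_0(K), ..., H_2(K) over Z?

Order the vertices as 0 < 1 < 2 < 3 < 4 < 5 < 6. Listing each simplex with vertices in this order, K has dimension 2 with simplices:

  0-simplices (7): [0], [1], [2], [3], [4], [5], [6]
  1-simplices (21): [0,1], [0,2], [0,3], [0,4], [0,5], [0,6], [1,2], [1,3], [1,4], [1,5], [1,6], [2,3], [2,4], [2,5], [2,6], [3,4], [3,5], [3,6], [4,5], [4,6], [5,6]
  2-simplices (14): [0,1,4], [0,1,5], [0,2,3], [0,2,6], [0,3,4], [0,5,6], [1,2,3], [1,2,5], [1,3,6], [1,4,6], [2,4,5], [2,4,6], [3,4,5], [3,5,6]

giving chain groups C_0 ≅ Z^7, C_1 ≅ Z^21, C_2 ≅ Z^14.

∂_1: C_1 → C_0 maps an edge to its endpoints' difference, ∂[p,q] = q − p. For instance
  ∂[0,2] = [2] − [0].
As a 7×21 matrix over Z this has rank 6, with invariant factors (1,1,1,1,1,1).

Boundary ∂_2: C_2 → C_1 sends each 2-simplex [p,q,r] to [q,r] − [p,r] + [p,q]. For instance
  ∂[0,5,6] = [5,6] − [0,6] + [0,5],
  ∂[2,4,6] = [4,6] − [2,6] + [2,4].
The resulting 21×14 matrix has rank 13, and its Smith normal form has invariant factors (1,1,1,1,1,1,1,1,1,1,1,1,1).

From H_k ≅ ker(∂_k) / im(∂_{k+1}) we obtain:

  H_0: rank C_0 − rank ∂_1 = 7 − 6 = 1, and the invariant factors of ∂_1 are all 1, so H_0 ≅ Z.
  H_1: rank ker ∂_1 − rank ∂_2 = (21 − 6) − 13 = 2, and the invariant factors of ∂_2 are all 1, so H_1 ≅ Z^2.
  H_2: rank ker ∂_2 − rank ∂_3 = (14 − 13) − 0 = 1, and there is no ∂_3, so H_2 ≅ Z.

As a check, the Euler characteristic is 7 − 21 + 14 = 0, which agrees with 1 − 2 + 1 = 0.
(K is a triangulation of the torus T^2.)

H_0 ≅ Z,  H_1 ≅ Z^2,  H_2 ≅ Z.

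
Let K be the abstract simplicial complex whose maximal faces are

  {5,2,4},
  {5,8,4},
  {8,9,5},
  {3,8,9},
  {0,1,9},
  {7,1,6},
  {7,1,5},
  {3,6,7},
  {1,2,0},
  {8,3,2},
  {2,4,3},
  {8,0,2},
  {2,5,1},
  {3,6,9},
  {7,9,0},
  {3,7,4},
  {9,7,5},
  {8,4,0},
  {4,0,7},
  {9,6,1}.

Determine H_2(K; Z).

Fix the vertex order 0 < 1 < 2 < 3 < 4 < 5 < 6 < 7 < 8 < 9 and write every simplex with vertices in increasing order. Then dim K = 2 and the simplices of K are:

  0-simplices (10): [0], [1], [2], [3], [4], [5], [6], [7], [8], [9]
  1-simplices (30): (30 of them)
  2-simplices (20): (20 of them)

so the chain groups are C_0 ≅ Z^10, C_1 ≅ Z^30, C_2 ≅ Z^20.

Boundary ∂_1: C_1 → C_0 maps an edge to its endpoints' difference, ∂[p,q] = q − p.
The resulting 10×30 matrix has rank 9, and its Smith normal form has invariant factors (1,1,1,1,1,1,1,1,1).

∂_2: C_2 → C_1 acts by ∂[p,q,r] = [q,r] − [p,r] + [p,q]. For instance
  ∂[1,2,5] = [2,5] − [1,5] + [1,2],
  ∂[2,3,4] = [3,4] − [2,4] + [2,3].
The 30×20 boundary matrix has rank 20 and Smith normal form diag(1,1,1,1,1,1,1,1,1,1,1,1,1,1,1,1,1,1,1,2).

Computing H_k = (kernel of ∂_k) / (image of ∂_{k+1}):

  H_2: rank ker ∂_2 − rank ∂_3 = (20 − 20) − 0 = 0, and there is no ∂_3, so H_2 = 0.

H_2 = 0.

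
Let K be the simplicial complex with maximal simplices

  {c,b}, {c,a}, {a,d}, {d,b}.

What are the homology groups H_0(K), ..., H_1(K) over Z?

Take the total order a < b < c < d on the vertex set. Then K (dimension 1) consists of the simplices:

  0-simplices (4): a, b, c, d
  1-simplices (4): ac, ad, bc, bd

Hence C_0 ≅ Z^4, C_1 ≅ Z^4.

∂_1: C_1 → C_0 sends each edge [p,q] (with p < q) to q − p. For instance
  ∂bc = c − b.
The resulting 4×4 matrix has rank 3, and its Smith normal form has invariant factors (1,1,1).

Now H_k = ker ∂_k / im ∂_{k+1}, so:

  H_0: rank C_0 − rank ∂_1 = 4 − 3 = 1, and the invariant factors of ∂_1 are all 1, so H_0 ≅ Z.
  H_1: rank ker ∂_1 − rank ∂_2 = (4 − 3) − 0 = 1, and there is no ∂_2, so H_1 ≅ Z.

H_0 = Z,  H_1 = Z.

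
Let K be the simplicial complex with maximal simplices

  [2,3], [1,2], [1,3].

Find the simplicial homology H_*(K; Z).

H_0 = Z,  H_1 = Z.

Order the vertices as 1 < 2 < 3. Listing each simplex with vertices in this order, K has dimension 1 with simplices:

  0-simplices (3): [1], [2], [3]
  1-simplices (3): [1,2], [1,3], [2,3]

giving chain groups C_0 ≅ Z^3, C_1 ≅ Z^3.

∂_1: C_1 → C_0 sends each edge [p,q] (with p < q) to q − p. For instance
  ∂[2,3] = [3] − [2].
The resulting 3×3 matrix has rank 2, and its Smith normal form has invariant factors (1,1).

From H_k ≅ ker(∂_k) / im(∂_{k+1}) we obtain:

  H_0: rank C_0 − rank ∂_1 = 3 − 2 = 1, and the invariant factors of ∂_1 are all 1, so H_0 = Z.
  H_1: rank ker ∂_1 − rank ∂_2 = (3 − 2) − 0 = 1, and there is no ∂_2, so H_1 = Z.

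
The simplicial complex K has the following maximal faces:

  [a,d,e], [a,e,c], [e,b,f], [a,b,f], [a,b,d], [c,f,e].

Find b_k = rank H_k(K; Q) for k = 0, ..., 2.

b_0 = 1, b_1 = 1, b_2 = 0.

Fix the vertex order a < b < c < d < e < f and write every simplex with vertices in increasing order. Then dim K = 2 and the simplices of K are:

  0-simplices (6): a, b, c, d, e, f
  1-simplices (12): ab, ac, ad, ae, af, bd, be, bf, ce, cf, de, ef
  2-simplices (6): abd, abf, ace, ade, bef, cef

giving chain groups C_0 ≅ Z^6, C_1 ≅ Z^12, C_2 ≅ Z^6.

∂_1: C_1 → C_0 maps an edge to its endpoints' difference, ∂[p,q] = q − p. For instance
  ∂ef = f − e.
As a 6×12 matrix over Z this has rank 5, with invariant factors (1,1,1,1,1).

The boundary map ∂_2: C_2 → C_1 maps a triangle to the signed sum of its edges. For instance
  ∂bef = ef − bf + be,
  ∂abd = bd − ad + ab.
The resulting 12×6 matrix has rank 6, and its Smith normal form has invariant factors (1,1,1,1,1,1).

Reading off H_k = ker ∂_k / im ∂_{k+1}:

  H_0: rank C_0 − rank ∂_1 = 6 − 5 = 1, and the invariant factors of ∂_1 are all 1, so H_0 ≅ Z.
  H_1: rank ker ∂_1 − rank ∂_2 = (12 − 5) − 6 = 1, and the invariant factors of ∂_2 are all 1, so H_1 ≅ Z.
  H_2: rank ker ∂_2 − rank ∂_3 = (6 − 6) − 0 = 0, and there is no ∂_3, so H_2 ≅ 0.

As a check, the Euler characteristic is 6 − 12 + 6 = 0, which agrees with 1 − 1 + 0 = 0.
(K is a triangulation of the cylinder S^1 x I.)

Hence the Betti numbers are b_0 = 1, b_1 = 1, b_2 = 0.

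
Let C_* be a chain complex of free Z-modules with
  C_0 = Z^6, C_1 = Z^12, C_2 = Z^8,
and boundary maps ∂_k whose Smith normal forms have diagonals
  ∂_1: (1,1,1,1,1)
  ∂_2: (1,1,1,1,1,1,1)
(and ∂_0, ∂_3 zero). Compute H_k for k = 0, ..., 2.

H_0: b_0 = 6 − 0 − 5 = 1; torsion from ∂_1 factors > 1: none. So H_0 = Z.
H_1: b_1 = 12 − 5 − 7 = 0; torsion from ∂_2 factors > 1: none. So H_1 = 0.
H_2: b_2 = 8 − 7 − 0 = 1; torsion from ∂_3 factors > 1: none. So H_2 = Z.

H_0 = Z,  H_1 = 0,  H_2 = Z.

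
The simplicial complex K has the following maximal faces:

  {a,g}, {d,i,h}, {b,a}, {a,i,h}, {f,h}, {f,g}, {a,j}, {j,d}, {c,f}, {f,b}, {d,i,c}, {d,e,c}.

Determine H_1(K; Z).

Take the total order a < b < c < d < e < f < g < h < i < j on the vertex set. Then K (dimension 2) consists of the simplices:

  0-simplices (10): a, b, c, d, e, f, g, h, i, j
  1-simplices (17): ab, ag, ah, ai, aj, bf, cd, ce, cf, ci, de, dh, di, dj, fg, fh, hi
  2-simplices (4): ahi, cde, cdi, dhi

giving chain groups C_0 ≅ Z^10, C_1 ≅ Z^17, C_2 ≅ Z^4.

The boundary map ∂_1: C_1 → C_0 is given by ∂[p,q] = [q] − [p].
As a 10×17 matrix over Z this has rank 9, with invariant factors (1,1,1,1,1,1,1,1,1).

∂_2: C_2 → C_1 sends each 2-simplex [p,q,r] to [q,r] − [p,r] + [p,q]. For instance
  ∂ahi = hi − ai + ah,
  ∂cde = de − ce + cd.
The resulting 17×4 matrix has rank 4, and its Smith normal form has invariant factors (1,1,1,1).

Computing H_k = (kernel of ∂_k) / (image of ∂_{k+1}):

  H_1: rank ker ∂_1 − rank ∂_2 = (17 − 9) − 4 = 4, and the invariant factors of ∂_2 are all 1, so H_1 ≅ Z^4.

H_1 ≅ Z^4.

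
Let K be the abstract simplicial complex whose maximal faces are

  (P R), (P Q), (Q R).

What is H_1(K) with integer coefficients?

K has 3 vertices, 3 edges.
rank ∂_1 = 2, rank ∂_2 = 0 ⇒ b_1 = 3 − 2 − 0 = 1. So H_1 = Z.

H_1 ≅ Z.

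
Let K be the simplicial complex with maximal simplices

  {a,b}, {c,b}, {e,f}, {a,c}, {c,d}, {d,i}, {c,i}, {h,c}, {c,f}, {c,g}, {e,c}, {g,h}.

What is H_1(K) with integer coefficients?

H_1 = Z^4.

Fix the vertex order a < b < c < d < e < f < g < h < i and write every simplex with vertices in increasing order. Then dim K = 1 and the simplices of K are:

  0-simplices (9): a, b, c, d, e, f, g, h, i
  1-simplices (12): ab, ac, bc, cd, ce, cf, cg, ch, ci, di, ef, gh

giving chain groups C_0 ≅ Z^9, C_1 ≅ Z^12.

Boundary ∂_1: C_1 → C_0 maps an edge to its endpoints' difference, ∂[p,q] = q − p.
The resulting 9×12 matrix has rank 8, and its Smith normal form has invariant factors (1,1,1,1,1,1,1,1).

Now H_k = ker ∂_k / im ∂_{k+1}, so:

  H_1: rank ker ∂_1 − rank ∂_2 = (12 − 8) − 0 = 4, and there is no ∂_2, so H_1 ≅ Z^4.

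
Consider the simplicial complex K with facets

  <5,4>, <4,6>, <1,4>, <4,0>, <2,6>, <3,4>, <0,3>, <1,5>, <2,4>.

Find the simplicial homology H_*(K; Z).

H_0 ≅ Z,  H_1 ≅ Z^3.

Take the total order 0 < 1 < 2 < 3 < 4 < 5 < 6 on the vertex set. Then K (dimension 1) consists of the simplices:

  0-simplices (7): [0], [1], [2], [3], [4], [5], [6]
  1-simplices (9): [0,3], [0,4], [1,4], [1,5], [2,4], [2,6], [3,4], [4,5], [4,6]

Hence C_0 ≅ Z^7, C_1 ≅ Z^9.

The boundary map ∂_1: C_1 → C_0 maps an edge to its endpoints' difference, ∂[p,q] = q − p. For instance
  ∂[4,5] = [5] − [4].
The resulting 7×9 matrix has rank 6, and its Smith normal form has invariant factors (1,1,1,1,1,1).

From H_k ≅ ker(∂_k) / im(∂_{k+1}) we obtain:

  H_0: rank C_0 − rank ∂_1 = 7 − 6 = 1, and the invariant factors of ∂_1 are all 1, so H_0 = Z.
  H_1: rank ker ∂_1 − rank ∂_2 = (9 − 6) − 0 = 3, and there is no ∂_2, so H_1 = Z^3.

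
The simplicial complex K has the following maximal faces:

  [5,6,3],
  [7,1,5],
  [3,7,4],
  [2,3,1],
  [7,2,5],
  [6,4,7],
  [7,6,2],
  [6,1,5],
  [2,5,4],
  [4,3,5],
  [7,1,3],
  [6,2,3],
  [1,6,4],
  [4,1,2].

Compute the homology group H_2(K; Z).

H_2 = Z.

Take the total order 1 < 2 < 3 < 4 < 5 < 6 < 7 on the vertex set. Then K (dimension 2) consists of the simplices:

  0-simplices (7): [1], [2], [3], [4], [5], [6], [7]
  1-simplices (21): [1,2], [1,3], [1,4], [1,5], [1,6], [1,7], [2,3], [2,4], [2,5], [2,6], [2,7], [3,4], [3,5], [3,6], [3,7], [4,5], [4,6], [4,7], [5,6], [5,7], [6,7]
  2-simplices (14): [1,2,3], [1,2,4], [1,3,7], [1,4,6], [1,5,6], [1,5,7], [2,3,6], [2,4,5], [2,5,7], [2,6,7], [3,4,5], [3,4,7], [3,5,6], [4,6,7]

giving chain groups C_0 ≅ Z^7, C_1 ≅ Z^21, C_2 ≅ Z^14.

The boundary map ∂_1: C_1 → C_0 maps an edge to its endpoints' difference, ∂[p,q] = q − p. For instance
  ∂[4,6] = [6] − [4].
The resulting 7×21 matrix has rank 6, and its Smith normal form has invariant factors (1,1,1,1,1,1).

The boundary map ∂_2: C_2 → C_1 sends each 2-simplex [p,q,r] to [q,r] − [p,r] + [p,q]. For instance
  ∂[3,4,5] = [4,5] − [3,5] + [3,4],
  ∂[2,4,5] = [4,5] − [2,5] + [2,4].
The 21×14 boundary matrix has rank 13 and Smith normal form diag(1,1,1,1,1,1,1,1,1,1,1,1,1).

Reading off H_k = ker ∂_k / im ∂_{k+1}:

  H_2: rank ker ∂_2 − rank ∂_3 = (14 − 13) − 0 = 1, and there is no ∂_3, so H_2 = Z.

(K is a triangulation of the torus T^2.)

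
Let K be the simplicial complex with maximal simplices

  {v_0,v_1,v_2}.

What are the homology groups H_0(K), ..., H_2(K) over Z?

H_0 = Z,  H_1 = 0,  H_2 = 0.

Fix the vertex order v_0 < v_1 < v_2 and write every simplex with vertices in increasing order. Then dim K = 2 and the simplices of K are:

  0-simplices (3): [v_0], [v_1], [v_2]
  1-simplices (3): [v_0,v_1], [v_0,v_2], [v_1,v_2]
  2-simplices (1): [v_0,v_1,v_2]

so the chain groups are C_0 ≅ Z^3, C_1 ≅ Z^3, C_2 ≅ Z^1.

The boundary map ∂_1: C_1 → C_0 maps an edge to its endpoints' difference, ∂[p,q] = q − p.
The resulting 3×3 matrix has rank 2, and its Smith normal form has invariant factors (1,1).

∂_2: C_2 → C_1 maps a triangle to the signed sum of its edges. For instance
  ∂[v_0,v_1,v_2] = [v_1,v_2] − [v_0,v_2] + [v_0,v_1].
As a 3×1 matrix over Z this has rank 1, with invariant factors (1).

From H_k ≅ ker(∂_k) / im(∂_{k+1}) we obtain:

  H_0: rank C_0 − rank ∂_1 = 3 − 2 = 1, and the invariant factors of ∂_1 are all 1, so H_0 = Z.
  H_1: rank ker ∂_1 − rank ∂_2 = (3 − 2) − 1 = 0, and the invariant factors of ∂_2 are all 1, so H_1 = 0.
  H_2: rank ker ∂_2 − rank ∂_3 = (1 − 1) − 0 = 0, and there is no ∂_3, so H_2 = 0.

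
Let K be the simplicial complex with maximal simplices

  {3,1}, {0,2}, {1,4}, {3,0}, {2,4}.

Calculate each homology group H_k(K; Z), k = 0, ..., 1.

H_0 = Z,  H_1 = Z.

Order the vertices as 0 < 1 < 2 < 3 < 4. Listing each simplex with vertices in this order, K has dimension 1 with simplices:

  0-simplices (5): [0], [1], [2], [3], [4]
  1-simplices (5): [0,2], [0,3], [1,3], [1,4], [2,4]

Hence C_0 ≅ Z^5, C_1 ≅ Z^5.

Boundary ∂_1: C_1 → C_0 sends each edge [p,q] (with p < q) to q − p. For instance
  ∂[0,3] = [3] − [0].
This gives a 5×5 integer matrix of rank 4; reducing to Smith normal form yields diagonal entries (1,1,1,1).

Reading off H_k = ker ∂_k / im ∂_{k+1}:

  H_0: rank C_0 − rank ∂_1 = 5 − 4 = 1, and the invariant factors of ∂_1 are all 1, so H_0 = Z.
  H_1: rank ker ∂_1 − rank ∂_2 = (5 − 4) − 0 = 1, and there is no ∂_2, so H_1 = Z.

(K is a triangulation of the circle S^1.)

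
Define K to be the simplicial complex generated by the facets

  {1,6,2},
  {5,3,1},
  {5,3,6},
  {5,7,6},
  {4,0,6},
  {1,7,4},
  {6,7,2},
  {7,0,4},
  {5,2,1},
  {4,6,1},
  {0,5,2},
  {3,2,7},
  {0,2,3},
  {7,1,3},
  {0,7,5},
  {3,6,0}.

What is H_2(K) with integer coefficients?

H_2 ≅ Z.

Take the total order 0 < 1 < 2 < 3 < 4 < 5 < 6 < 7 on the vertex set. Then K (dimension 2) consists of the simplices:

  0-simplices (8): [0], [1], [2], [3], [4], [5], [6], [7]
  1-simplices (24): (24 of them)
  2-simplices (16): [0,2,3], [0,2,5], [0,3,6], [0,4,6], [0,4,7], [0,5,7], [1,2,5], [1,2,6], [1,3,5], [1,3,7], [1,4,6], [1,4,7], [2,3,7], [2,6,7], [3,5,6], [5,6,7]

giving chain groups C_0 ≅ Z^8, C_1 ≅ Z^24, C_2 ≅ Z^16.

∂_1: C_1 → C_0 sends each edge [p,q] (with p < q) to q − p.
As a 8×24 matrix over Z this has rank 7, with invariant factors (1,1,1,1,1,1,1).

∂_2: C_2 → C_1 maps a triangle to the signed sum of its edges. For instance
  ∂[1,2,6] = [2,6] − [1,6] + [1,2],
  ∂[0,4,7] = [4,7] − [0,7] + [0,4].
The 24×16 boundary matrix has rank 15 and Smith normal form diag(1,1,1,1,1,1,1,1,1,1,1,1,1,1,1).

From H_k ≅ ker(∂_k) / im(∂_{k+1}) we obtain:

  H_2: rank ker ∂_2 − rank ∂_3 = (16 − 15) − 0 = 1, and there is no ∂_3, so H_2 ≅ Z.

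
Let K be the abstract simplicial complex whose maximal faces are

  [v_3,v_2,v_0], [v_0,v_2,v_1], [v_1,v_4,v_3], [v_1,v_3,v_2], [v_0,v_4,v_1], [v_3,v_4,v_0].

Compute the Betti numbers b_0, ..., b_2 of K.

b_0 = 1, b_1 = 0, b_2 = 1.

Order the vertices as v_0 < v_1 < v_2 < v_3 < v_4. Listing each simplex with vertices in this order, K has dimension 2 with simplices:

  0-simplices (5): [v_0], [v_1], [v_2], [v_3], [v_4]
  1-simplices (9): [v_0,v_1], [v_0,v_2], [v_0,v_3], [v_0,v_4], [v_1,v_2], [v_1,v_3], [v_1,v_4], [v_2,v_3], [v_3,v_4]
  2-simplices (6): [v_0,v_1,v_2], [v_0,v_1,v_4], [v_0,v_2,v_3], [v_0,v_3,v_4], [v_1,v_2,v_3], [v_1,v_3,v_4]

giving chain groups C_0 ≅ Z^5, C_1 ≅ Z^9, C_2 ≅ Z^6.

∂_1: C_1 → C_0 sends each edge [p,q] (with p < q) to q − p. For instance
  ∂[v_1,v_2] = [v_2] − [v_1].
This gives a 5×9 integer matrix of rank 4; reducing to Smith normal form yields diagonal entries (1,1,1,1).

The boundary map ∂_2: C_2 → C_1 sends each 2-simplex [p,q,r] to [q,r] − [p,r] + [p,q]. For instance
  ∂[v_1,v_3,v_4] = [v_3,v_4] − [v_1,v_4] + [v_1,v_3],
  ∂[v_0,v_3,v_4] = [v_3,v_4] − [v_0,v_4] + [v_0,v_3].
As a 9×6 matrix over Z this has rank 5, with invariant factors (1,1,1,1,1).

Reading off H_k = ker ∂_k / im ∂_{k+1}:

  H_0: rank C_0 − rank ∂_1 = 5 − 4 = 1, and the invariant factors of ∂_1 are all 1, so H_0 = Z.
  H_1: rank ker ∂_1 − rank ∂_2 = (9 − 4) − 5 = 0, and the invariant factors of ∂_2 are all 1, so H_1 = 0.
  H_2: rank ker ∂_2 − rank ∂_3 = (6 − 5) − 0 = 1, and there is no ∂_3, so H_2 = Z.

As a check, the Euler characteristic is 5 − 9 + 6 = 2, which agrees with 1 − 0 + 1 = 2.

Hence the Betti numbers are b_0 = 1, b_1 = 0, b_2 = 1.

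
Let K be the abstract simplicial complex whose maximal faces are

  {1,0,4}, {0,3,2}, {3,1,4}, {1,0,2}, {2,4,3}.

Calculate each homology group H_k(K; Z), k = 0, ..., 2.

H_0 ≅ Z,  H_1 ≅ Z,  H_2 = 0.

Fix the vertex order 0 < 1 < 2 < 3 < 4 and write every simplex with vertices in increasing order. Then dim K = 2 and the simplices of K are:

  0-simplices (5): [0], [1], [2], [3], [4]
  1-simplices (10): [0,1], [0,2], [0,3], [0,4], [1,2], [1,3], [1,4], [2,3], [2,4], [3,4]
  2-simplices (5): [0,1,2], [0,1,4], [0,2,3], [1,3,4], [2,3,4]

Hence C_0 ≅ Z^5, C_1 ≅ Z^10, C_2 ≅ Z^5.

∂_1: C_1 → C_0 sends each edge [p,q] (with p < q) to q − p.
This gives a 5×10 integer matrix of rank 4; reducing to Smith normal form yields diagonal entries (1,1,1,1).

∂_2: C_2 → C_1 maps a triangle to the signed sum of its edges. For instance
  ∂[0,1,2] = [1,2] − [0,2] + [0,1],
  ∂[0,2,3] = [2,3] − [0,3] + [0,2].
The resulting 10×5 matrix has rank 5, and its Smith normal form has invariant factors (1,1,1,1,1).

Reading off H_k = ker ∂_k / im ∂_{k+1}:

  H_0: rank C_0 − rank ∂_1 = 5 − 4 = 1, and the invariant factors of ∂_1 are all 1, so H_0 = Z.
  H_1: rank ker ∂_1 − rank ∂_2 = (10 − 4) − 5 = 1, and the invariant factors of ∂_2 are all 1, so H_1 = Z.
  H_2: rank ker ∂_2 − rank ∂_3 = (5 − 5) − 0 = 0, and there is no ∂_3, so H_2 = 0.

As a check, the Euler characteristic is 5 − 10 + 5 = 0, which agrees with 1 − 1 + 0 = 0.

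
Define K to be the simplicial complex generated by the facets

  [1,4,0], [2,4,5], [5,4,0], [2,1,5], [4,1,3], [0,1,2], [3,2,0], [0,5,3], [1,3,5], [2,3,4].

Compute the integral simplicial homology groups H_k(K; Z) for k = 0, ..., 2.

Take the total order 0 < 1 < 2 < 3 < 4 < 5 on the vertex set. Then K (dimension 2) consists of the simplices:

  0-simplices (6): [0], [1], [2], [3], [4], [5]
  1-simplices (15): [0,1], [0,2], [0,3], [0,4], [0,5], [1,2], [1,3], [1,4], [1,5], [2,3], [2,4], [2,5], [3,4], [3,5], [4,5]
  2-simplices (10): [0,1,2], [0,1,4], [0,2,3], [0,3,5], [0,4,5], [1,2,5], [1,3,4], [1,3,5], [2,3,4], [2,4,5]

giving chain groups C_0 ≅ Z^6, C_1 ≅ Z^15, C_2 ≅ Z^10.

∂_1: C_1 → C_0 is given by ∂[p,q] = [q] − [p].
This gives a 6×15 integer matrix of rank 5; reducing to Smith normal form yields diagonal entries (1,1,1,1,1).

∂_2: C_2 → C_1 sends each 2-simplex [p,q,r] to [q,r] − [p,r] + [p,q]. For instance
  ∂[0,1,2] = [1,2] − [0,2] + [0,1],
  ∂[0,2,3] = [2,3] − [0,3] + [0,2].
The 15×10 boundary matrix has rank 10 and Smith normal form diag(1,1,1,1,1,1,1,1,1,2).

From H_k ≅ ker(∂_k) / im(∂_{k+1}) we obtain:

  H_0: rank C_0 − rank ∂_1 = 6 − 5 = 1, and the invariant factors of ∂_1 are all 1, so H_0 = Z.
  H_1: rank ker ∂_1 − rank ∂_2 = (15 − 5) − 10 = 0, and ∂_2 has invariant factor 2 > 1, so H_1 = Z/2.
  H_2: rank ker ∂_2 − rank ∂_3 = (10 − 10) − 0 = 0, and there is no ∂_3, so H_2 = 0.

As a check, the Euler characteristic is 6 − 15 + 10 = 1, which agrees with 1 − 0 + 0 = 1.
(K is a triangulation of the real projective plane RP^2.)

H_0 = Z,  H_1 = Z/2,  H_2 = 0.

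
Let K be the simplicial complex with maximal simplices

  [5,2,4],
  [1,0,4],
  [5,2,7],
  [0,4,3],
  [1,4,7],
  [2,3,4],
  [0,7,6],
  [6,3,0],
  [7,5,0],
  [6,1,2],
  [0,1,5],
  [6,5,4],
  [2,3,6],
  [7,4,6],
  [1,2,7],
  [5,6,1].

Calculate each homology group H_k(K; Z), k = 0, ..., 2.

H_0 ≅ Z,  H_1 ≅ Z^2,  H_2 ≅ Z.

Fix the vertex order 0 < 1 < 2 < 3 < 4 < 5 < 6 < 7 and write every simplex with vertices in increasing order. Then dim K = 2 and the simplices of K are:

  0-simplices (8): [0], [1], [2], [3], [4], [5], [6], [7]
  1-simplices (24): (24 of them)
  2-simplices (16): [0,1,4], [0,1,5], [0,3,4], [0,3,6], [0,5,7], [0,6,7], [1,2,6], [1,2,7], [1,4,7], [1,5,6], [2,3,4], [2,3,6], [2,4,5], [2,5,7], [4,5,6], [4,6,7]

so the chain groups are C_0 ≅ Z^8, C_1 ≅ Z^24, C_2 ≅ Z^16.

Boundary ∂_1: C_1 → C_0 sends each edge [p,q] (with p < q) to q − p.
The 8×24 boundary matrix has rank 7 and Smith normal form diag(1,1,1,1,1,1,1).

Boundary ∂_2: C_2 → C_1 acts by ∂[p,q,r] = [q,r] − [p,r] + [p,q]. For instance
  ∂[4,5,6] = [5,6] − [4,6] + [4,5],
  ∂[2,3,6] = [3,6] − [2,6] + [2,3].
The 24×16 boundary matrix has rank 15 and Smith normal form diag(1,1,1,1,1,1,1,1,1,1,1,1,1,1,1).

Computing H_k = (kernel of ∂_k) / (image of ∂_{k+1}):

  H_0: rank C_0 − rank ∂_1 = 8 − 7 = 1, and the invariant factors of ∂_1 are all 1, so H_0 = Z.
  H_1: rank ker ∂_1 − rank ∂_2 = (24 − 7) − 15 = 2, and the invariant factors of ∂_2 are all 1, so H_1 = Z^2.
  H_2: rank ker ∂_2 − rank ∂_3 = (16 − 15) − 0 = 1, and there is no ∂_3, so H_2 = Z.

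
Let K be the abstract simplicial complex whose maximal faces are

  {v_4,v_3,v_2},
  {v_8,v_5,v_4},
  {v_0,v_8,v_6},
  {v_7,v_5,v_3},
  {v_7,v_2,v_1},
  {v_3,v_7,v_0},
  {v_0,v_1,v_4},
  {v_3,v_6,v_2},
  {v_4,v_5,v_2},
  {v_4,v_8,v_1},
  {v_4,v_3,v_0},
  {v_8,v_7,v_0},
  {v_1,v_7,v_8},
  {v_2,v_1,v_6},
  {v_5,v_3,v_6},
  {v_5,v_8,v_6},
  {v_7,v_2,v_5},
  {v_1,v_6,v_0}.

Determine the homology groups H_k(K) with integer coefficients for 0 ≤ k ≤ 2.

H_0 ≅ Z,  H_1 ≅ Z ⊕ Z_2,  H_2 = 0.

Fix the vertex order v_0 < v_1 < v_2 < v_3 < v_4 < v_5 < v_6 < v_7 < v_8 and write every simplex with vertices in increasing order. Then dim K = 2 and the simplices of K are:

  0-simplices (9): [v_0], [v_1], [v_2], [v_3], [v_4], [v_5], [v_6], [v_7], [v_8]
  1-simplices (27): (27 of them)
  2-simplices (18): (18 of them)

giving chain groups C_0 ≅ Z^9, C_1 ≅ Z^27, C_2 ≅ Z^18.

The boundary map ∂_1: C_1 → C_0 sends each edge [p,q] (with p < q) to q − p.
As a 9×27 matrix over Z this has rank 8, with invariant factors (1,1,1,1,1,1,1,1).

∂_2: C_2 → C_1 maps a triangle to the signed sum of its edges. For instance
  ∂[v_3,v_5,v_7] = [v_5,v_7] − [v_3,v_7] + [v_3,v_5],
  ∂[v_1,v_2,v_6] = [v_2,v_6] − [v_1,v_6] + [v_1,v_2].
The resulting 27×18 matrix has rank 18, and its Smith normal form has invariant factors (1,1,1,1,1,1,1,1,1,1,1,1,1,1,1,1,1,2).

Reading off H_k = ker ∂_k / im ∂_{k+1}:

  H_0: rank C_0 − rank ∂_1 = 9 − 8 = 1, and the invariant factors of ∂_1 are all 1, so H_0 = Z.
  H_1: rank ker ∂_1 − rank ∂_2 = (27 − 8) − 18 = 1, and ∂_2 has invariant factor 2 > 1, so H_1 = Z ⊕ Z_2.
  H_2: rank ker ∂_2 − rank ∂_3 = (18 − 18) − 0 = 0, and there is no ∂_3, so H_2 = 0.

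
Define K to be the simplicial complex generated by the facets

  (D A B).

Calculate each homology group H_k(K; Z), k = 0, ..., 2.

Order the vertices as A < B < D. Listing each simplex with vertices in this order, K has dimension 2 with simplices:

  0-simplices (3): A, B, D
  1-simplices (3): AB, AD, BD
  2-simplices (1): ABD

Hence C_0 ≅ Z^3, C_1 ≅ Z^3, C_2 ≅ Z^1.

∂_1: C_1 → C_0 maps an edge to its endpoints' difference, ∂[p,q] = q − p.
The resulting 3×3 matrix has rank 2, and its Smith normal form has invariant factors (1,1).

The boundary map ∂_2: C_2 → C_1 acts by ∂[p,q,r] = [q,r] − [p,r] + [p,q]. For instance
  ∂ABD = BD − AD + AB.
The resulting 3×1 matrix has rank 1, and its Smith normal form has invariant factors (1).

Reading off H_k = ker ∂_k / im ∂_{k+1}:

  H_0: rank C_0 − rank ∂_1 = 3 − 2 = 1, and the invariant factors of ∂_1 are all 1, so H_0 = Z.
  H_1: rank ker ∂_1 − rank ∂_2 = (3 − 2) − 1 = 0, and the invariant factors of ∂_2 are all 1, so H_1 = 0.
  H_2: rank ker ∂_2 − rank ∂_3 = (1 − 1) − 0 = 0, and there is no ∂_3, so H_2 = 0.

H_0 = Z,  H_1 = 0,  H_2 = 0.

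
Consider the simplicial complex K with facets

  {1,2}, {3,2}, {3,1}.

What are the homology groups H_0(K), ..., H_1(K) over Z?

H_0 ≅ Z,  H_1 ≅ Z.

Fix the vertex order 1 < 2 < 3 and write every simplex with vertices in increasing order. Then dim K = 1 and the simplices of K are:

  0-simplices (3): [1], [2], [3]
  1-simplices (3): [1,2], [1,3], [2,3]

so the chain groups are C_0 ≅ Z^3, C_1 ≅ Z^3.

Boundary ∂_1: C_1 → C_0 is given by ∂[p,q] = [q] − [p]. For instance
  ∂[1,3] = [3] − [1].
The 3×3 boundary matrix has rank 2 and Smith normal form diag(1,1).

Reading off H_k = ker ∂_k / im ∂_{k+1}:

  H_0: rank C_0 − rank ∂_1 = 3 − 2 = 1, and the invariant factors of ∂_1 are all 1, so H_0 = Z.
  H_1: rank ker ∂_1 − rank ∂_2 = (3 − 2) − 0 = 1, and there is no ∂_2, so H_1 = Z.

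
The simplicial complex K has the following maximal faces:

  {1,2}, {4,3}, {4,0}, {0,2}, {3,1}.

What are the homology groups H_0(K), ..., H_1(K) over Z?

H_0 ≅ Z,  H_1 ≅ Z.

We work with the vertex ordering 0 < 1 < 2 < 3 < 4. The simplices of K, each written with vertices in increasing order, are:

  0-simplices (5): [0], [1], [2], [3], [4]
  1-simplices (5): [0,2], [0,4], [1,2], [1,3], [3,4]

giving chain groups C_0 ≅ Z^5, C_1 ≅ Z^5.

Boundary ∂_1: C_1 → C_0 is given by ∂[p,q] = [q] − [p]. For instance
  ∂[0,4] = [4] − [0].
The 5×5 boundary matrix has rank 4 and Smith normal form diag(1,1,1,1).

From H_k ≅ ker(∂_k) / im(∂_{k+1}) we obtain:

  H_0: rank C_0 − rank ∂_1 = 5 − 4 = 1, and the invariant factors of ∂_1 are all 1, so H_0 = Z.
  H_1: rank ker ∂_1 − rank ∂_2 = (5 − 4) − 0 = 1, and there is no ∂_2, so H_1 = Z.

As a check, the Euler characteristic is 5 − 5 = 0, which agrees with 1 − 1 = 0.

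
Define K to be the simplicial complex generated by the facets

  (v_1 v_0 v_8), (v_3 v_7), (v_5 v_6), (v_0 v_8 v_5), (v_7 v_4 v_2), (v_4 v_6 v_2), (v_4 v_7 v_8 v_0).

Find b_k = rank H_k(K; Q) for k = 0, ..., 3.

Fix the vertex order v_0 < v_1 < v_2 < v_3 < v_4 < v_5 < v_6 < v_7 < v_8 and write every simplex with vertices in increasing order. Then dim K = 3 and the simplices of K are:

  0-simplices (9): [v_0], [v_1], [v_2], [v_3], [v_4], [v_5], [v_6], [v_7], [v_8]
  1-simplices (16): (16 of them)
  2-simplices (8): [v_0,v_1,v_8], [v_0,v_4,v_7], [v_0,v_4,v_8], [v_0,v_5,v_8], [v_0,v_7,v_8], [v_2,v_4,v_6], [v_2,v_4,v_7], [v_4,v_7,v_8]
  3-simplices (1): [v_0,v_4,v_7,v_8]

Hence C_0 ≅ Z^9, C_1 ≅ Z^16, C_2 ≅ Z^8, C_3 ≅ Z^1.

Boundary ∂_1: C_1 → C_0 is given by ∂[p,q] = [q] − [p]. For instance
  ∂[v_2,v_4] = [v_4] − [v_2].
The resulting 9×16 matrix has rank 8, and its Smith normal form has invariant factors (1,1,1,1,1,1,1,1).

∂_2: C_2 → C_1 acts by ∂[p,q,r] = [q,r] − [p,r] + [p,q]. For instance
  ∂[v_0,v_1,v_8] = [v_1,v_8] − [v_0,v_8] + [v_0,v_1],
  ∂[v_2,v_4,v_7] = [v_4,v_7] − [v_2,v_7] + [v_2,v_4].
The 16×8 boundary matrix has rank 7 and Smith normal form diag(1,1,1,1,1,1,1).

The boundary map ∂_3: C_3 → C_2 sends each 3-simplex σ to the alternating sum Σ_i (−1)^i (σ with its i-th vertex removed). For instance
  ∂[v_0,v_4,v_7,v_8] = [v_4,v_7,v_8] − [v_0,v_7,v_8] + [v_0,v_4,v_8] − [v_0,v_4,v_7].
This gives a 8×1 integer matrix of rank 1; reducing to Smith normal form yields diagonal entries (1).

Now H_k = ker ∂_k / im ∂_{k+1}, so:

  H_0: rank C_0 − rank ∂_1 = 9 − 8 = 1, and the invariant factors of ∂_1 are all 1, so H_0 = Z.
  H_1: rank ker ∂_1 − rank ∂_2 = (16 − 8) − 7 = 1, and the invariant factors of ∂_2 are all 1, so H_1 = Z.
  H_2: rank ker ∂_2 − rank ∂_3 = (8 − 7) − 1 = 0, and the invariant factors of ∂_3 are all 1, so H_2 = 0.
  H_3: rank ker ∂_3 − rank ∂_4 = (1 − 1) − 0 = 0, and there is no ∂_4, so H_3 = 0.

As a check, the Euler characteristic is 9 − 16 + 8 − 1 = 0, which agrees with 1 − 1 + 0 − 0 = 0.

Hence the Betti numbers are b_0 = 1, b_1 = 1, b_2 = 0, b_3 = 0.

b_0 = 1, b_1 = 1, b_2 = 0, b_3 = 0.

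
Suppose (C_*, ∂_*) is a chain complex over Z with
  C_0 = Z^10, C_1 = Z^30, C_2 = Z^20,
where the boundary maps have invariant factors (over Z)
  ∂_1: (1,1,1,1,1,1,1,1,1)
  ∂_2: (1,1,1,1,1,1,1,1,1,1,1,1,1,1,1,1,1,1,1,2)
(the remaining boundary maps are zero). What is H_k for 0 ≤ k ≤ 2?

H_0: b_0 = 10 − 0 − 9 = 1; torsion from ∂_1 factors > 1: none. So H_0 ≅ Z.
H_1: b_1 = 30 − 9 − 20 = 1; torsion from ∂_2 factors > 1: [2]. So H_1 ≅ Z ⊕ Z/2.
H_2: b_2 = 20 − 20 − 0 = 0; torsion from ∂_3 factors > 1: none. So H_2 ≅ 0.

H_0 ≅ Z,  H_1 ≅ Z ⊕ Z/2,  H_2 = 0.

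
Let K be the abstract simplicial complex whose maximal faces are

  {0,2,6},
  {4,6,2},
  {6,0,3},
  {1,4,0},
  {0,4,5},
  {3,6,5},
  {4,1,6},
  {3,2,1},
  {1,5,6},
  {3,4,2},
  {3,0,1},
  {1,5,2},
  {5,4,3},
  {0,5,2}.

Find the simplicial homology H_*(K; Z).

H_0 ≅ Z,  H_1 ≅ Z^2,  H_2 ≅ Z.

We work with the vertex ordering 0 < 1 < 2 < 3 < 4 < 5 < 6. The simplices of K, each written with vertices in increasing order, are:

  0-simplices (7): [0], [1], [2], [3], [4], [5], [6]
  1-simplices (21): [0,1], [0,2], [0,3], [0,4], [0,5], [0,6], [1,2], [1,3], [1,4], [1,5], [1,6], [2,3], [2,4], [2,5], [2,6], [3,4], [3,5], [3,6], [4,5], [4,6], [5,6]
  2-simplices (14): [0,1,3], [0,1,4], [0,2,5], [0,2,6], [0,3,6], [0,4,5], [1,2,3], [1,2,5], [1,4,6], [1,5,6], [2,3,4], [2,4,6], [3,4,5], [3,5,6]

so the chain groups are C_0 ≅ Z^7, C_1 ≅ Z^21, C_2 ≅ Z^14.

The boundary map ∂_1: C_1 → C_0 is given by ∂[p,q] = [q] − [p]. For instance
  ∂[1,3] = [3] − [1].
This gives a 7×21 integer matrix of rank 6; reducing to Smith normal form yields diagonal entries (1,1,1,1,1,1).

Boundary ∂_2: C_2 → C_1 maps a triangle to the signed sum of its edges. For instance
  ∂[3,4,5] = [4,5] − [3,5] + [3,4],
  ∂[1,4,6] = [4,6] − [1,6] + [1,4].
As a 21×14 matrix over Z this has rank 13, with invariant factors (1,1,1,1,1,1,1,1,1,1,1,1,1).

Computing H_k = (kernel of ∂_k) / (image of ∂_{k+1}):

  H_0: rank C_0 − rank ∂_1 = 7 − 6 = 1, and the invariant factors of ∂_1 are all 1, so H_0 = Z.
  H_1: rank ker ∂_1 − rank ∂_2 = (21 − 6) − 13 = 2, and the invariant factors of ∂_2 are all 1, so H_1 = Z^2.
  H_2: rank ker ∂_2 − rank ∂_3 = (14 − 13) − 0 = 1, and there is no ∂_3, so H_2 = Z.

As a check, the Euler characteristic is 7 − 21 + 14 = 0, which agrees with 1 − 2 + 1 = 0.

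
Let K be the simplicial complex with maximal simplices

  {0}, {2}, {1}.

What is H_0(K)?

Fix the vertex order 0 < 1 < 2 and write every simplex with vertices in increasing order. Then dim K = 0 and the simplices of K are:

  0-simplices (3): [0], [1], [2]

Hence C_0 ≅ Z^3.

Computing H_k = (kernel of ∂_k) / (image of ∂_{k+1}):

  H_0: rank C_0 − rank ∂_1 = 3 − 0 = 3, and there is no ∂_1, so H_0 = Z^3.

H_0 ≅ Z^3.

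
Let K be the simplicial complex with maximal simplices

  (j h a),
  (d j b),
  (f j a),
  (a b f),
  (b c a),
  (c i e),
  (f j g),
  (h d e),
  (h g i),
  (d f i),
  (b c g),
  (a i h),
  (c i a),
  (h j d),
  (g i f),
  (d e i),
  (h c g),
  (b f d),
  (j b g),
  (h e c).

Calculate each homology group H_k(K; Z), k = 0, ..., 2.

H_0 ≅ Z,  H_1 ≅ Z ⊕ Z/2,  H_2 = 0.

Fix the vertex order a < b < c < d < e < f < g < h < i < j and write every simplex with vertices in increasing order. Then dim K = 2 and the simplices of K are:

  0-simplices (10): a, b, c, d, e, f, g, h, i, j
  1-simplices (30): ab, ac, af, ah, ai, aj, bc, bd, bf, bg, bj, ce, cg, ch, ci, de, df, dh, di, dj, eh, ei, fg, fi, fj, gh, gi, gj, hi, hj
  2-simplices (20): abc, abf, aci, afj, ahi, ahj, bcg, bdf, bdj, bgj, ceh, cei, cgh, deh, dei, dfi, dhj, fgi, fgj, ghi

so the chain groups are C_0 ≅ Z^10, C_1 ≅ Z^30, C_2 ≅ Z^20.

The boundary map ∂_1: C_1 → C_0 is given by ∂[p,q] = [q] − [p].
The 10×30 boundary matrix has rank 9 and Smith normal form diag(1,1,1,1,1,1,1,1,1).

The boundary map ∂_2: C_2 → C_1 sends each 2-simplex [p,q,r] to [q,r] − [p,r] + [p,q]. For instance
  ∂bgj = gj − bj + bg,
  ∂afj = fj − aj + af.
As a 30×20 matrix over Z this has rank 20, with invariant factors (1,1,1,1,1,1,1,1,1,1,1,1,1,1,1,1,1,1,1,2).

Computing H_k = (kernel of ∂_k) / (image of ∂_{k+1}):

  H_0: rank C_0 − rank ∂_1 = 10 − 9 = 1, and the invariant factors of ∂_1 are all 1, so H_0 = Z.
  H_1: rank ker ∂_1 − rank ∂_2 = (30 − 9) − 20 = 1, and ∂_2 has invariant factor 2 > 1, so H_1 = Z ⊕ Z/2.
  H_2: rank ker ∂_2 − rank ∂_3 = (20 − 20) − 0 = 0, and there is no ∂_3, so H_2 = 0.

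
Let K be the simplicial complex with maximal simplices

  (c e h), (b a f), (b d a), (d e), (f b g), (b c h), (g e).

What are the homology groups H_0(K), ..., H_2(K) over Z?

Fix the vertex order a < b < c < d < e < f < g < h and write every simplex with vertices in increasing order. Then dim K = 2 and the simplices of K are:

  0-simplices (8): a, b, c, d, e, f, g, h
  1-simplices (14): ab, ad, af, bc, bd, bf, bg, bh, ce, ch, de, eg, eh, fg
  2-simplices (5): abd, abf, bch, bfg, ceh

Hence C_0 ≅ Z^8, C_1 ≅ Z^14, C_2 ≅ Z^5.

∂_1: C_1 → C_0 is given by ∂[p,q] = [q] − [p]. For instance
  ∂eh = h − e.
This gives a 8×14 integer matrix of rank 7; reducing to Smith normal form yields diagonal entries (1,1,1,1,1,1,1).

∂_2: C_2 → C_1 sends each 2-simplex [p,q,r] to [q,r] − [p,r] + [p,q]. For instance
  ∂abf = bf − af + ab,
  ∂ceh = eh − ch + ce.
The 14×5 boundary matrix has rank 5 and Smith normal form diag(1,1,1,1,1).

Reading off H_k = ker ∂_k / im ∂_{k+1}:

  H_0: rank C_0 − rank ∂_1 = 8 − 7 = 1, and the invariant factors of ∂_1 are all 1, so H_0 ≅ Z.
  H_1: rank ker ∂_1 − rank ∂_2 = (14 − 7) − 5 = 2, and the invariant factors of ∂_2 are all 1, so H_1 ≅ Z^2.
  H_2: rank ker ∂_2 − rank ∂_3 = (5 − 5) − 0 = 0, and there is no ∂_3, so H_2 ≅ 0.

H_0 = Z,  H_1 = Z^2,  H_2 = 0.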